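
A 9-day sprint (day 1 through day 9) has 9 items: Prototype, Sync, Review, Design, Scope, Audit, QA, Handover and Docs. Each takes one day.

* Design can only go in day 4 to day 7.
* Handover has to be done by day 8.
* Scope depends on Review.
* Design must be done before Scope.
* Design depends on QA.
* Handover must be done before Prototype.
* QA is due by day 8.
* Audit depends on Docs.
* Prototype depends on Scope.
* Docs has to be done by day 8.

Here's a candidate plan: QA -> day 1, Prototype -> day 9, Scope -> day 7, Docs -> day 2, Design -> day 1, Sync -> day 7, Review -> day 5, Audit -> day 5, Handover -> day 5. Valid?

Handover has to be done by day 8 — holds.
Design depends on QA — violated.
Docs has to be done by day 8 — holds.
Design must be done before Scope — holds.
Scope depends on Review — holds.
QA is due by day 8 — holds.
Prototype depends on Scope — holds.
Audit depends on Docs — holds.
Design can only go in day 4 to day 7 — violated.
Handover must be done before Prototype — holds.

No — it violates: Design can only go in day 4 to day 7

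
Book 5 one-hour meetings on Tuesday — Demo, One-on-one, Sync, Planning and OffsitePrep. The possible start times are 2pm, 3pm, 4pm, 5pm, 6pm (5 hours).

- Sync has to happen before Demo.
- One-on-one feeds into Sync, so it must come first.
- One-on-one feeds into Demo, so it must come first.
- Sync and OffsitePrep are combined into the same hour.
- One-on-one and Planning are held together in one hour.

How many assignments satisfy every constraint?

10

Splitting on Demo: it can be 4pm (1), 5pm (3), 6pm (6). Listing each branch's schedules as (One-on-one, Sync, Planning, OffsitePrep):
Demo=4pm: (2pm,3pm,2pm,3pm) — 1.
Demo=5pm: (2pm,3pm,2pm,3pm) (2pm,4pm,2pm,4pm) (3pm,4pm,3pm,4pm) — 3.
Demo=6pm: (2pm,3pm,2pm,3pm) (2pm,4pm,2pm,4pm) (2pm,5pm,2pm,5pm) (3pm,4pm,3pm,4pm) (3pm,5pm,3pm,5pm) (4pm,5pm,4pm,5pm) — 6.
Summing: 1 + 3 + 6 = 10.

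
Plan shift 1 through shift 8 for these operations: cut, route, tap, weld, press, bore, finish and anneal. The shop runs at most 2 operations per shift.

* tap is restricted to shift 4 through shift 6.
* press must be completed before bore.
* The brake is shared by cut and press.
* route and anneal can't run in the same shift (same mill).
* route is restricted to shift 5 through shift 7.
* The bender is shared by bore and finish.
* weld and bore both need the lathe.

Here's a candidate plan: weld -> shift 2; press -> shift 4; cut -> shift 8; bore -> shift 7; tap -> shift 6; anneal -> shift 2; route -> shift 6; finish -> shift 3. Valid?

weld and bore both need the lathe — holds.
route and anneal can't run in the same shift (same mill) — holds.
press must be completed before bore — holds.
The bender is shared by bore and finish — holds.
tap is restricted to shift 4 through shift 6 — holds.
The brake is shared by cut and press — holds.
route is restricted to shift 5 through shift 7 — holds.
The shop runs at most 2 operations per shift — holds.

Yes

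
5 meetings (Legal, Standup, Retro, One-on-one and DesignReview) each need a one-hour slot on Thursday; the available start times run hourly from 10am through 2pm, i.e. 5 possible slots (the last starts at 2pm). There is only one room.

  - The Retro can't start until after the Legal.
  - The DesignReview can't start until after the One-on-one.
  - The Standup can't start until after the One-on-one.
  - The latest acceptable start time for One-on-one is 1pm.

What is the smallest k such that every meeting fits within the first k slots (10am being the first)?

5 slots

The precedence chain requires at least 2 distinct slots.
With at most 1 per slot and 5 meetings, at least 5 slots are needed.
5 works (last occupied slot: 2pm): for example DesignReview in 2pm, Standup in 12pm, Legal in 11am, One-on-one in 10am, Retro in 1pm.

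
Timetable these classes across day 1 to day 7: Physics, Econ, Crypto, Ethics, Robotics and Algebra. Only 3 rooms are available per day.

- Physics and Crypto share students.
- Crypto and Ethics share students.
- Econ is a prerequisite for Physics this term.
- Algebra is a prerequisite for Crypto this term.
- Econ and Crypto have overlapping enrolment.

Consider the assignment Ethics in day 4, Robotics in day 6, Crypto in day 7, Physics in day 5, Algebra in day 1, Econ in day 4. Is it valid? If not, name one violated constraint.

Algebra is a prerequisite for Crypto this term — holds.
Econ and Crypto have overlapping enrolment — holds.
Only 3 rooms are available per day — holds.
Physics and Crypto share students — holds.
Econ is a prerequisite for Physics this term — holds.
Crypto and Ethics share students — holds.

Yes, all constraints hold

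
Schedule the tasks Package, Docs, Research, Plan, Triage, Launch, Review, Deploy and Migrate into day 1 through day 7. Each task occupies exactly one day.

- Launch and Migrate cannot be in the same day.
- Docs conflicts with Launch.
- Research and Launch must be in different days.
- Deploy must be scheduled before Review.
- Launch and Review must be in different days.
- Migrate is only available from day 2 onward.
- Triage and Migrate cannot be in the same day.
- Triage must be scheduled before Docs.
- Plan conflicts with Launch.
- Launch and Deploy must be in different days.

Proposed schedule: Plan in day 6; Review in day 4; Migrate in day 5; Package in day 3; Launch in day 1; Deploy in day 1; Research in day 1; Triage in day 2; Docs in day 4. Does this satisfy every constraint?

Invalid. Research and Launch must be in different days.

Triage must be scheduled before Docs — holds.
Triage and Migrate cannot be in the same day — holds.
Launch and Migrate cannot be in the same day — holds.
Plan conflicts with Launch — holds.
Research and Launch must be in different days — violated.
Deploy must be scheduled before Review — holds.
Launch and Review must be in different days — holds.
Launch and Deploy must be in different days — violated.
Migrate is only available from day 2 onward — holds.
Docs conflicts with Launch — holds.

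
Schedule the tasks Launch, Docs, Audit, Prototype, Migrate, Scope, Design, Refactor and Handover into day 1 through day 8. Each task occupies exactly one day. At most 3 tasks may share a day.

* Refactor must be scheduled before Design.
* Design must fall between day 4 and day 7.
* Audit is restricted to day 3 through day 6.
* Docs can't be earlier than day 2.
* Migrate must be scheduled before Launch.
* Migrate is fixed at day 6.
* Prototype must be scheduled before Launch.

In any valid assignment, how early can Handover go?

Handover at day 1 is achievable: Prototype in day 1, Audit in day 3, Handover in day 1, Migrate in day 6, Refactor in day 1, Launch in day 7, Docs in day 2, Design in day 4, Scope in day 2.

day 1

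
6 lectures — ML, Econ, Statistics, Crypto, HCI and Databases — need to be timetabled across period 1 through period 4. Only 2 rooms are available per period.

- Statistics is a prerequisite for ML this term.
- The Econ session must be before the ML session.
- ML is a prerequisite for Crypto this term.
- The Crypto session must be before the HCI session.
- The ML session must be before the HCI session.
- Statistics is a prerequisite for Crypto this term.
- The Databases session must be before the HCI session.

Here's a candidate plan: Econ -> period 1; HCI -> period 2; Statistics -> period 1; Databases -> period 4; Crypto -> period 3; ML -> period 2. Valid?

The Econ session must be before the ML session — holds.
Statistics is a prerequisite for Crypto this term — holds.
The ML session must be before the HCI session — violated.
Statistics is a prerequisite for ML this term — holds.
Only 2 rooms are available per period — holds.
The Crypto session must be before the HCI session — violated.
The Databases session must be before the HCI session — violated.
ML is a prerequisite for Crypto this term — holds.

No — it violates: The Databases session must be before the HCI session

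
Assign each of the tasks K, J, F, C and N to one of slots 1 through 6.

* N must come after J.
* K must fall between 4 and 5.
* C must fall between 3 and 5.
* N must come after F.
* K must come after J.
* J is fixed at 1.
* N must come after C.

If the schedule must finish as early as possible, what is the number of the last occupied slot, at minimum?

The precedence chain requires at least 2 distinct slots.
K can't be placed before 4, so the schedule must run through at least slot 4.
4 works (last occupied slot: 4): for example C=3; K=4; J=1; F=1; N=4.

slot 4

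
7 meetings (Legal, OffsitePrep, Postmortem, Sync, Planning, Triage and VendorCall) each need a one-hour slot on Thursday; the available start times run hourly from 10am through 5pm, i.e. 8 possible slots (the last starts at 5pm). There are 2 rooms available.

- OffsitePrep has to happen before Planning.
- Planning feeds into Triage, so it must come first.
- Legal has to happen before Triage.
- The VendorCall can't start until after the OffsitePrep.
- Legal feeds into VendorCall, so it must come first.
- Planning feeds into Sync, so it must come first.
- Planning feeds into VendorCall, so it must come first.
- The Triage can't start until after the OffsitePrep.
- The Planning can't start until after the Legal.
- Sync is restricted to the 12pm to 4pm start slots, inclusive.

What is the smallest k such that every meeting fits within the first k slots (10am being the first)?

4 slots

The precedence chain requires at least 3 distinct slots.
With at most 2 per slot and 7 meetings, at least 4 slots are needed.
4 works (last occupied slot: 1pm): for example Planning -> 11am, OffsitePrep -> 10am, Postmortem -> 11am, Triage -> 12pm, Sync -> 12pm, Legal -> 10am, VendorCall -> 1pm.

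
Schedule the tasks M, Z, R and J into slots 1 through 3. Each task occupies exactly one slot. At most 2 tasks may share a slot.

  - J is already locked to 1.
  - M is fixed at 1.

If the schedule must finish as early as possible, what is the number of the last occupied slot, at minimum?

2

With at most 2 per slot and 4 tasks, at least 2 slots are needed.
2 works (last occupied slot: 2): for example M in 1; J in 1; R in 2; Z in 2.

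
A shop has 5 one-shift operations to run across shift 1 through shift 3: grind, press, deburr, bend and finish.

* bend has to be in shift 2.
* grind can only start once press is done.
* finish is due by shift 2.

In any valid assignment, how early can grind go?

shift 2

Precedence pushes grind to at least shift 2.
grind at shift 2 is achievable: press -> shift 1, grind -> shift 2, finish -> shift 1, bend -> shift 2, deburr -> shift 1.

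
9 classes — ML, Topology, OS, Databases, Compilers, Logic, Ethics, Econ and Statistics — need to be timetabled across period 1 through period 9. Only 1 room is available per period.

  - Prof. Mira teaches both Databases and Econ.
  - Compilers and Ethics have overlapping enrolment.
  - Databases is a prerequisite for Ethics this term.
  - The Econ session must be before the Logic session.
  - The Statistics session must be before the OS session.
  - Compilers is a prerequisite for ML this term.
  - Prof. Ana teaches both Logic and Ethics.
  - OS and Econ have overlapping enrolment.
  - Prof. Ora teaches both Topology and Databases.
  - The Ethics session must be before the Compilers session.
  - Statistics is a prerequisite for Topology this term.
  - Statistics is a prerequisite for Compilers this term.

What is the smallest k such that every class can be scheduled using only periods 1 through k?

9

The precedence chain requires at least 4 distinct periods.
With at most 1 per period and 9 classes, at least 9 periods are needed.
9 works (last occupied period: period 9): for example OS=period 7; Econ=period 8; Databases=period 2; Statistics=period 1; Topology=period 6; Compilers=period 4; Ethics=period 3; ML=period 5; Logic=period 9.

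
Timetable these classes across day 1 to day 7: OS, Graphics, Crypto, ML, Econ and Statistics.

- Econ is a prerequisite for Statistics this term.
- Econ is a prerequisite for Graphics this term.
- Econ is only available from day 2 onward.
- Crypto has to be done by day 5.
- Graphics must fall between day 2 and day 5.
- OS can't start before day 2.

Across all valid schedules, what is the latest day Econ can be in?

day 4

Econ is available from day 2; downstream work caps Econ at day 4.
Econ at day 4 is achievable: ML in day 1; Crypto in day 1; Econ in day 4; Statistics in day 5; OS in day 2; Graphics in day 5.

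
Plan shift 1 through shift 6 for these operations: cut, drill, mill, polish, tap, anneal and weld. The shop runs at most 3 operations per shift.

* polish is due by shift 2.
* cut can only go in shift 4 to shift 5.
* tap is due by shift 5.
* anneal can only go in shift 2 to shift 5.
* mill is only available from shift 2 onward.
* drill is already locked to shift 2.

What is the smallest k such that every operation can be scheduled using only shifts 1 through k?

4 shifts

With at most 3 per shift and 7 operations, at least 3 shifts are needed.
cut can't be placed before shift 4, so the schedule must run through at least shift 4.
4 works (last occupied shift: shift 4): for example cut -> shift 4; tap -> shift 1; anneal -> shift 2; mill -> shift 2; polish -> shift 1; drill -> shift 2; weld -> shift 1.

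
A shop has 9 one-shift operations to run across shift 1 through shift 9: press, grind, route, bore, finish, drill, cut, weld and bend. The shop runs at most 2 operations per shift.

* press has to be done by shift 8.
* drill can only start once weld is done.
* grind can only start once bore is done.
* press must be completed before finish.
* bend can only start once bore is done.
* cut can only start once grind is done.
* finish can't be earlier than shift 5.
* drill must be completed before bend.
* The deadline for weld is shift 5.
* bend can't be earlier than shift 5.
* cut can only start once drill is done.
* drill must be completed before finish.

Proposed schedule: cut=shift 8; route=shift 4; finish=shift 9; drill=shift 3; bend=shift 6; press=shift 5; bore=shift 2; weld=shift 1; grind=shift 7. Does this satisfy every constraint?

grind can only start once bore is done — holds.
bend can't be earlier than shift 5 — holds.
The deadline for weld is shift 5 — holds.
drill must be completed before finish — holds.
finish can't be earlier than shift 5 — holds.
bend can only start once bore is done — holds.
press must be completed before finish — holds.
cut can only start once grind is done — holds.
cut can only start once drill is done — holds.
press has to be done by shift 8 — holds.
drill must be completed before bend — holds.
The shop runs at most 2 operations per shift — holds.
drill can only start once weld is done — holds.

Valid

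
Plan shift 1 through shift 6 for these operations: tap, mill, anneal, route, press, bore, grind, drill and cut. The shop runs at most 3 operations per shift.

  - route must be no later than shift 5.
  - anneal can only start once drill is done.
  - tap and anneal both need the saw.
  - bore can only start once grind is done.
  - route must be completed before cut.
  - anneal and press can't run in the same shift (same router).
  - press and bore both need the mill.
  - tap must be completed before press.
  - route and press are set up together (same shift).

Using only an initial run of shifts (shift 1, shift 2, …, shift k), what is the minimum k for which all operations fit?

The precedence chain requires at least 3 distinct shifts.
With at most 3 per shift and 9 operations, at least 3 shifts are needed.
3 works (last occupied shift: shift 3): for example grind -> shift 1; route -> shift 2; tap -> shift 1; anneal -> shift 3; press -> shift 2; cut -> shift 3; drill -> shift 1; mill -> shift 2; bore -> shift 3.

3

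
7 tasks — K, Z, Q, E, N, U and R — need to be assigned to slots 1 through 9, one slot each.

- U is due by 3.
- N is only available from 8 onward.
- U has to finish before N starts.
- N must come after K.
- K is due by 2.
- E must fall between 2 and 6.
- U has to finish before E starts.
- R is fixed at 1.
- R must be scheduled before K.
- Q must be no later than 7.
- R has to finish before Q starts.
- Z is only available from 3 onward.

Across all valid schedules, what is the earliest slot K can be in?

2

Precedence pushes K to at least 2; K's own window allows nothing later than 2.
K at 2 is achievable: K in 2; N in 8; Q in 2; R in 1; E in 2; Z in 3; U in 1.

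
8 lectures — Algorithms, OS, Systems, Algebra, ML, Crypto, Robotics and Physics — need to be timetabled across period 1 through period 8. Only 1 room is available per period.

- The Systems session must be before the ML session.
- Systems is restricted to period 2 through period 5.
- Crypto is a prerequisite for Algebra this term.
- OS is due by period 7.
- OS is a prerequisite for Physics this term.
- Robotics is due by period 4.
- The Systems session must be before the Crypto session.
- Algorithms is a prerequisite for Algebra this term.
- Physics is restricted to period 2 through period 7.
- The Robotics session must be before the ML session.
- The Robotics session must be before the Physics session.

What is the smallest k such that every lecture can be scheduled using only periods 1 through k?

The precedence chain requires at least 3 distinct periods.
With at most 1 per period and 8 lectures, at least 8 periods are needed.
Propagating the time windows through the other constraints, Algebra can't land before period 4, so the schedule must run through at least period 4.
8 works (last occupied period: period 8): for example Robotics -> period 1; Crypto -> period 5; Algorithms -> period 6; Systems -> period 2; OS -> period 3; Algebra -> period 7; Physics -> period 4; ML -> period 8.

8 periods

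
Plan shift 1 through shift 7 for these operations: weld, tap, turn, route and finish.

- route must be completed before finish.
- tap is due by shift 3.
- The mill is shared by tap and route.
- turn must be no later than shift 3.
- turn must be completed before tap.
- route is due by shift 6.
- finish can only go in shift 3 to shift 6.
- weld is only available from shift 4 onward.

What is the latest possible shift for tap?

Precedence pushes tap to at least shift 2; tap's own window allows nothing later than shift 3.
tap at shift 3 is achievable: finish -> shift 3; tap -> shift 3; route -> shift 1; turn -> shift 1; weld -> shift 4.

shift 3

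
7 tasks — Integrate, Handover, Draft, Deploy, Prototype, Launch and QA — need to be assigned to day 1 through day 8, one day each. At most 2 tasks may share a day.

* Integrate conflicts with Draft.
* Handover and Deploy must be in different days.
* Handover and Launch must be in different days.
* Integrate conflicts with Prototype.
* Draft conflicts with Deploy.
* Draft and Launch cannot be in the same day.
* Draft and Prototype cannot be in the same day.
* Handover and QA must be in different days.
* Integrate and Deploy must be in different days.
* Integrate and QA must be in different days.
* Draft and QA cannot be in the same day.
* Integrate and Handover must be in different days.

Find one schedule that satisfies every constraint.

Handover -> day 2; Prototype -> day 3; Deploy -> day 3; Draft -> day 2; QA -> day 4; Integrate -> day 1; Launch -> day 1

Checking: Draft(day 2) != Prototype(day 3); Draft(day 2) != Deploy(day 3); Integrate(day 1) != Deploy(day 3); Draft(day 2) != QA(day 4); Handover(day 2) != Deploy(day 3); Integrate(day 1) != QA(day 4); Integrate(day 1) != Draft(day 2); Integrate(day 1) != Handover(day 2); Integrate(day 1) != Prototype(day 3); Draft(day 2) != Launch(day 1); Handover(day 2) != Launch(day 1); Handover(day 2) != QA(day 4); max 2 per day (cap 2).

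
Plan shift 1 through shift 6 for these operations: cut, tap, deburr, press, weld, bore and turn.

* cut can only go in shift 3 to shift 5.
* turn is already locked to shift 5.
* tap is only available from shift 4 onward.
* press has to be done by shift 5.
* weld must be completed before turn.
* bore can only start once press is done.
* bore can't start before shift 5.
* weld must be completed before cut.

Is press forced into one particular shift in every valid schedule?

press can be shift 1 (e.g. bore in shift 5, tap in shift 4, press in shift 1, cut in shift 3, deburr in shift 1, weld in shift 1, turn in shift 5) or shift 2 (e.g. cut in shift 3; deburr in shift 1; tap in shift 4; turn in shift 5; weld in shift 1; press in shift 2; bore in shift 5).

No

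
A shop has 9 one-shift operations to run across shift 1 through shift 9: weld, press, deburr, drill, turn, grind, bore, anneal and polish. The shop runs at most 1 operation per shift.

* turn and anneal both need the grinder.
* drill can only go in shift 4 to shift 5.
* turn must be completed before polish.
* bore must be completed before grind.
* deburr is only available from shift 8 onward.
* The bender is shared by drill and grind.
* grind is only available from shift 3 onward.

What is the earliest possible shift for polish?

shift 2

Precedence pushes polish to at least shift 2.
polish at shift 2 is achievable: weld -> shift 6, bore -> shift 3, deburr -> shift 8, grind -> shift 5, press -> shift 7, polish -> shift 2, drill -> shift 4, anneal -> shift 9, turn -> shift 1.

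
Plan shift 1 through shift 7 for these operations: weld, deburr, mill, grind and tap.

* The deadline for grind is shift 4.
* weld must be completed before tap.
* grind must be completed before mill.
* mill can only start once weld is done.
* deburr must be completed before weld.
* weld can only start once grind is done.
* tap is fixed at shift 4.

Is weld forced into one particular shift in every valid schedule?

No

weld can be shift 2 (e.g. weld -> shift 2, deburr -> shift 1, grind -> shift 1, tap -> shift 4, mill -> shift 3) or shift 3 (e.g. mill=shift 4, tap=shift 4, weld=shift 3, grind=shift 1, deburr=shift 1).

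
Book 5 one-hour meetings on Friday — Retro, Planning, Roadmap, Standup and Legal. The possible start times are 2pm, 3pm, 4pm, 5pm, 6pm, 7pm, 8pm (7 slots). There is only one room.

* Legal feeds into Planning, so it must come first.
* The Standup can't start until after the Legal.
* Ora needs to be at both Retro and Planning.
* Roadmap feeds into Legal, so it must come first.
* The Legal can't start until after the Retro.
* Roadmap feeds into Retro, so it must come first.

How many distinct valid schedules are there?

Splitting on Retro: it can be 3pm (20), 4pm (16), 5pm (6). Listing each branch's schedules as (Planning, Roadmap, Standup, Legal):
Retro=3pm: (5pm,2pm,6pm,4pm) (5pm,2pm,7pm,4pm) (5pm,2pm,8pm,4pm) (6pm,2pm,5pm,4pm) (6pm,2pm,7pm,4pm) (6pm,2pm,7pm,5pm) (6pm,2pm,8pm,4pm) (6pm,2pm,8pm,5pm) (7pm,2pm,5pm,4pm) (7pm,2pm,6pm,4pm) (7pm,2pm,6pm,5pm) (7pm,2pm,8pm,4pm) (7pm,2pm,8pm,5pm) (7pm,2pm,8pm,6pm) (8pm,2pm,5pm,4pm) (8pm,2pm,6pm,4pm) (8pm,2pm,6pm,5pm) (8pm,2pm,7pm,4pm) (8pm,2pm,7pm,5pm) (8pm,2pm,7pm,6pm) — 20.
Retro=4pm: (6pm,2pm,7pm,5pm) (6pm,2pm,8pm,5pm) (6pm,3pm,7pm,5pm) (6pm,3pm,8pm,5pm) (7pm,2pm,6pm,5pm) (7pm,2pm,8pm,5pm) (7pm,2pm,8pm,6pm) (7pm,3pm,6pm,5pm) (7pm,3pm,8pm,5pm) (7pm,3pm,8pm,6pm) (8pm,2pm,6pm,5pm) (8pm,2pm,7pm,5pm) (8pm,2pm,7pm,6pm) (8pm,3pm,6pm,5pm) (8pm,3pm,7pm,5pm) (8pm,3pm,7pm,6pm) — 16.
Retro=5pm: (7pm,2pm,8pm,6pm) (7pm,3pm,8pm,6pm) (7pm,4pm,8pm,6pm) (8pm,2pm,7pm,6pm) (8pm,3pm,7pm,6pm) (8pm,4pm,7pm,6pm) — 6.
Summing: 20 + 16 + 6 = 42.

42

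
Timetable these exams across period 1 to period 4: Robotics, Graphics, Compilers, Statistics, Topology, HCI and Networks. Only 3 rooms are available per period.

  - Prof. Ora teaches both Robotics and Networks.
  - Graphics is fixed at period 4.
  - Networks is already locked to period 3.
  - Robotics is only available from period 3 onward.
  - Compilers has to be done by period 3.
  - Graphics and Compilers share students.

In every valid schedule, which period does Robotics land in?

period 4

Robotics's window is period 3–period 4.
Networks is fixed at period 3, and Robotics can't share a period with Networks.
So Robotics must be period 4.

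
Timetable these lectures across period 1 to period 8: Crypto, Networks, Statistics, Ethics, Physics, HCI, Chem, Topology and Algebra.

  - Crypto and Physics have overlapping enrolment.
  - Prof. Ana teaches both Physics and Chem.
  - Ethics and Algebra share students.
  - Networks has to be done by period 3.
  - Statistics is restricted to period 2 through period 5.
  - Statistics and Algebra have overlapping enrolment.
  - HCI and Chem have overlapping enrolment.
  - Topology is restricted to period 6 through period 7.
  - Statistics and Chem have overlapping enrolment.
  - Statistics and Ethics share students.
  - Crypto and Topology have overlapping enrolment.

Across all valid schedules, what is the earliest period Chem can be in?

period 1

Chem at period 1 is achievable: Topology -> period 6; Crypto -> period 1; Physics -> period 2; HCI -> period 2; Ethics -> period 1; Chem -> period 1; Statistics -> period 2; Networks -> period 1; Algebra -> period 3.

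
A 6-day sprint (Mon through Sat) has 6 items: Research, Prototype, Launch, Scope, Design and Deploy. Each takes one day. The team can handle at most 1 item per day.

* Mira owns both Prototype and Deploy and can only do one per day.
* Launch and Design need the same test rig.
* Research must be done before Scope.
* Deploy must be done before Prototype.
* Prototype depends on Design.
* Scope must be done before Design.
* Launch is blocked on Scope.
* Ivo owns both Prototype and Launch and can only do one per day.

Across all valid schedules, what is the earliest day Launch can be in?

Wed

Precedence pushes Launch to at least Wed.
Launch at Wed is achievable: Launch -> Wed, Deploy -> Fri, Research -> Mon, Prototype -> Sat, Design -> Thu, Scope -> Tue.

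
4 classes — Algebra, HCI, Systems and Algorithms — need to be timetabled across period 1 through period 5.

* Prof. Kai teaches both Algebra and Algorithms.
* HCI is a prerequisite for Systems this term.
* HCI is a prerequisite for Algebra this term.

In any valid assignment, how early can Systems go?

Precedence pushes Systems to at least period 2.
Systems at period 2 is achievable: HCI in period 1, Systems in period 2, Algebra in period 2, Algorithms in period 1.

period 2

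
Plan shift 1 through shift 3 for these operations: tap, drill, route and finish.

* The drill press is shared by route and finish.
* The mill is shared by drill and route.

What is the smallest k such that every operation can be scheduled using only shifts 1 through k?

2

Could 1 shift be enough, i.e. nothing placed later than shift 1? No: finish can't share with route (shift 1) → nothing is left.
So 1 shift is not enough.
2 works (last occupied shift: shift 2): for example tap -> shift 1; route -> shift 2; finish -> shift 1; drill -> shift 1.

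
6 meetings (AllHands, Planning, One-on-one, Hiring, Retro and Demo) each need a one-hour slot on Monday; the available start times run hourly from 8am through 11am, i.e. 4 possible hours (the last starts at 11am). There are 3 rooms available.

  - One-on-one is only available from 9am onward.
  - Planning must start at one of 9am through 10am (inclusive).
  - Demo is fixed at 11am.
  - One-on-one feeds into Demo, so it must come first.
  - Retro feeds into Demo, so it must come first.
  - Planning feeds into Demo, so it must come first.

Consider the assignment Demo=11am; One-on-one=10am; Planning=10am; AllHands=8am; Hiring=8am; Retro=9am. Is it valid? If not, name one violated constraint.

Yes, all constraints hold

One-on-one feeds into Demo, so it must come first — holds.
There are 3 rooms available — holds.
Planning must start at one of 9am through 10am (inclusive) — holds.
Planning feeds into Demo, so it must come first — holds.
One-on-one is only available from 9am onward — holds.
Demo is fixed at 11am — holds.
Retro feeds into Demo, so it must come first — holds.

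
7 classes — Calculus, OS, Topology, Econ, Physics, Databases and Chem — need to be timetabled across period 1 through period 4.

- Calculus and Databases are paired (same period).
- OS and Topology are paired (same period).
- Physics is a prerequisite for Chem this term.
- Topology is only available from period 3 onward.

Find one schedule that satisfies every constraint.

Econ in period 1, Physics in period 1, Calculus in period 1, Topology in period 3, Databases in period 1, Chem in period 2, OS in period 3

Checking: Physics(period 1) before Chem(period 2); Calculus = Databases = period 1; OS = Topology = period 3; Topology=period 3 in [period 3,period 4].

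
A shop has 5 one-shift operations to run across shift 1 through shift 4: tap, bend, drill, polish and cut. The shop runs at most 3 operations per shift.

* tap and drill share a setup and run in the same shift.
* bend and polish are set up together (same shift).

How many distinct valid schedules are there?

48

Splitting on tap: it can be shift 1 (12), shift 2 (12), shift 3 (12), shift 4 (12). Listing each branch's schedules as (bend, drill, polish, cut) by shift number:
tap=shift 1: (2,1,2,1) (2,1,2,2) (2,1,2,3) (2,1,2,4) (3,1,3,1) (3,1,3,2) (3,1,3,3) (3,1,3,4) (4,1,4,1) (4,1,4,2) (4,1,4,3) (4,1,4,4) — 12.
tap=shift 2: (1,2,1,1) (1,2,1,2) (1,2,1,3) (1,2,1,4) (3,2,3,1) (3,2,3,2) (3,2,3,3) (3,2,3,4) (4,2,4,1) (4,2,4,2) (4,2,4,3) (4,2,4,4) — 12.
tap=shift 3: (1,3,1,1) (1,3,1,2) (1,3,1,3) (1,3,1,4) (2,3,2,1) (2,3,2,2) (2,3,2,3) (2,3,2,4) (4,3,4,1) (4,3,4,2) (4,3,4,3) (4,3,4,4) — 12.
tap=shift 4: (1,4,1,1) (1,4,1,2) (1,4,1,3) (1,4,1,4) (2,4,2,1) (2,4,2,2) (2,4,2,3) (2,4,2,4) (3,4,3,1) (3,4,3,2) (3,4,3,3) (3,4,3,4) — 12.
Summing: 12 + 12 + 12 + 12 = 48.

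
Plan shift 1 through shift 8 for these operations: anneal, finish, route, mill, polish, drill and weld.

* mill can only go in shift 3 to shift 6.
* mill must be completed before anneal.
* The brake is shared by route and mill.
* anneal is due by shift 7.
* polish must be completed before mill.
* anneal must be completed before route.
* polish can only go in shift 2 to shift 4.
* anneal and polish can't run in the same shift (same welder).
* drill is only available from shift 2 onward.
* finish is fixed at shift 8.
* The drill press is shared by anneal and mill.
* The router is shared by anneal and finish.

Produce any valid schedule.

polish=shift 2, anneal=shift 4, route=shift 5, weld=shift 1, mill=shift 3, drill=shift 2, finish=shift 8

Checking: anneal(shift 4) before route(shift 5); polish(shift 2) before mill(shift 3); mill(shift 3) before anneal(shift 4); anneal(shift 4) != finish(shift 8); anneal(shift 4) != mill(shift 3); route(shift 5) != mill(shift 3); anneal(shift 4) != polish(shift 2); polish=shift 2 in [shift 2,shift 4]; finish=shift 8 in [shift 8,shift 8]; anneal=shift 4 in [shift 1,shift 7]; drill=shift 2 in [shift 2,shift 8]; mill=shift 3 in [shift 3,shift 6].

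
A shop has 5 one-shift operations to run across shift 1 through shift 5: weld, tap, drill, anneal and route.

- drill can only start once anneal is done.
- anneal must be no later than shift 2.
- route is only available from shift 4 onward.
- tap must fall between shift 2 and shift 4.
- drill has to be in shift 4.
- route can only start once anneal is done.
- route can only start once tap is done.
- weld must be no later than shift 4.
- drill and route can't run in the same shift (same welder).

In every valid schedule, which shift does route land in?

shift 5

route's window is shift 4–shift 5.
drill is fixed at shift 4, and route can't share a shift with drill.
So route must be shift 5.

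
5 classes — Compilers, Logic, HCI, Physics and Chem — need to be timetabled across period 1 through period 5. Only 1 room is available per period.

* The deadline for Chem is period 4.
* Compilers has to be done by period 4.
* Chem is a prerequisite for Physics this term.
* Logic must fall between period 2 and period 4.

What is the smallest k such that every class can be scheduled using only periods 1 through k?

5 periods

The precedence chain requires at least 2 distinct periods.
With at most 1 per period and 5 classes, at least 5 periods are needed.
5 works (last occupied period: period 5): for example HCI -> period 5; Compilers -> period 3; Physics -> period 4; Logic -> period 2; Chem -> period 1.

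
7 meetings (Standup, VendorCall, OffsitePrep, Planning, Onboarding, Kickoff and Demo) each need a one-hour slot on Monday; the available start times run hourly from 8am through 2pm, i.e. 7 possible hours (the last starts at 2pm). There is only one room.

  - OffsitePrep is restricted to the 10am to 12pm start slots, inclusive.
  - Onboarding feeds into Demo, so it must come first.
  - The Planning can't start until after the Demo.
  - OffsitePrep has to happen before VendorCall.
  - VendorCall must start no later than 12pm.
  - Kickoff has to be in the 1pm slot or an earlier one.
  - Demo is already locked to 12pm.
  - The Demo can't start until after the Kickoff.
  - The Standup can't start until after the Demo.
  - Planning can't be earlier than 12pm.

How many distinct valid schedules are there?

Enumerating: Kickoff -> 8am, OffsitePrep -> 10am, Planning -> 1pm, VendorCall -> 11am, Onboarding -> 9am, Demo -> 12pm, Standup -> 2pm | VendorCall -> 11am; OffsitePrep -> 10am; Onboarding -> 8am; Planning -> 1pm; Standup -> 2pm; Kickoff -> 9am; Demo -> 12pm | OffsitePrep=10am; Standup=1pm; Onboarding=9am; Kickoff=8am; VendorCall=11am; Planning=2pm; Demo=12pm | Standup=1pm, Onboarding=8am, OffsitePrep=10am, Planning=2pm, VendorCall=11am, Kickoff=9am, Demo=12pm.

4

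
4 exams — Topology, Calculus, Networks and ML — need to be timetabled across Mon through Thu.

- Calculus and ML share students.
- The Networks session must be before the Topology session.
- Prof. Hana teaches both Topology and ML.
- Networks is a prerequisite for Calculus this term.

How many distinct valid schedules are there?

34

Splitting on Topology: it can be Tue (7), Wed (12), Thu (15). Listing each branch's schedules as (Calculus, Networks, ML):
Topology=Tue: (Tue,Mon,Mon) (Tue,Mon,Wed) (Tue,Mon,Thu) (Wed,Mon,Mon) (Wed,Mon,Thu) (Thu,Mon,Mon) (Thu,Mon,Wed) — 7.
Topology=Wed: (Tue,Mon,Mon) (Tue,Mon,Thu) (Wed,Mon,Mon) (Wed,Mon,Tue) (Wed,Mon,Thu) (Wed,Tue,Mon) (Wed,Tue,Tue) (Wed,Tue,Thu) (Thu,Mon,Mon) (Thu,Mon,Tue) (Thu,Tue,Mon) (Thu,Tue,Tue) — 12.
Topology=Thu: (Tue,Mon,Mon) (Tue,Mon,Wed) (Wed,Mon,Mon) (Wed,Mon,Tue) (Wed,Tue,Mon) (Wed,Tue,Tue) (Thu,Mon,Mon) (Thu,Mon,Tue) (Thu,Mon,Wed) (Thu,Tue,Mon) (Thu,Tue,Tue) (Thu,Tue,Wed) (Thu,Wed,Mon) (Thu,Wed,Tue) (Thu,Wed,Wed) — 15.
Summing: 7 + 12 + 15 = 34.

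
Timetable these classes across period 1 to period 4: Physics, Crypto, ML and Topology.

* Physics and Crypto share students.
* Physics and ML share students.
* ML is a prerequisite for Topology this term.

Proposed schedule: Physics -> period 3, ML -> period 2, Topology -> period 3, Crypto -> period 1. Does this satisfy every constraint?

Yes, all constraints hold

Physics and ML share students — holds.
Physics and Crypto share students — holds.
ML is a prerequisite for Topology this term — holds.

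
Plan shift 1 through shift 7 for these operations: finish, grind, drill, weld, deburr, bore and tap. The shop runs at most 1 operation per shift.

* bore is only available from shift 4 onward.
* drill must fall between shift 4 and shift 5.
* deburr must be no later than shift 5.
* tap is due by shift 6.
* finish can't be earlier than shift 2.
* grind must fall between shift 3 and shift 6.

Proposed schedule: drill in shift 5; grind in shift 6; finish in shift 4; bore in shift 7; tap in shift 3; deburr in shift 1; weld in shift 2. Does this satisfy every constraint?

drill must fall between shift 4 and shift 5 — holds.
finish can't be earlier than shift 2 — holds.
tap is due by shift 6 — holds.
bore is only available from shift 4 onward — holds.
grind must fall between shift 3 and shift 6 — holds.
The shop runs at most 1 operation per shift — holds.
deburr must be no later than shift 5 — holds.

Valid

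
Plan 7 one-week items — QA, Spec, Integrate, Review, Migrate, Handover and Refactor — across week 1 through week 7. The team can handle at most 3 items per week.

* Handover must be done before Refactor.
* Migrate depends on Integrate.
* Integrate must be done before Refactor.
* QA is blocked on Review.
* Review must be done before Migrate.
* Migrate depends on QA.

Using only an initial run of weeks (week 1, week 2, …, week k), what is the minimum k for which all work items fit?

The precedence chain requires at least 3 distinct weeks.
With at most 3 per week and 7 work items, at least 3 weeks are needed.
3 works (last occupied week: week 3): for example QA in week 2; Migrate in week 3; Review in week 1; Spec in week 2; Refactor in week 2; Integrate in week 1; Handover in week 1.

3 weeks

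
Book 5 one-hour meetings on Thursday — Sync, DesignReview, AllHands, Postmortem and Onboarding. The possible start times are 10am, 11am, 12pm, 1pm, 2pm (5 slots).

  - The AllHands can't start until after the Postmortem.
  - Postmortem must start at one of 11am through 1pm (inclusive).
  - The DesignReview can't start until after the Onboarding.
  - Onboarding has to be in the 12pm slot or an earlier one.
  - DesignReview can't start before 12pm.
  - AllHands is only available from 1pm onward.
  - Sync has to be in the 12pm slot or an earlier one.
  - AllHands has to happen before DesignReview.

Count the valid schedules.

Splitting on Sync: it can be 10am (6), 11am (6), 12pm (6). Listing each branch's schedules as (DesignReview, AllHands, Postmortem, Onboarding):
Sync=10am: (2pm,1pm,11am,10am) (2pm,1pm,11am,11am) (2pm,1pm,11am,12pm) (2pm,1pm,12pm,10am) (2pm,1pm,12pm,11am) (2pm,1pm,12pm,12pm) — 6.
Sync=11am: (2pm,1pm,11am,10am) (2pm,1pm,11am,11am) (2pm,1pm,11am,12pm) (2pm,1pm,12pm,10am) (2pm,1pm,12pm,11am) (2pm,1pm,12pm,12pm) — 6.
Sync=12pm: (2pm,1pm,11am,10am) (2pm,1pm,11am,11am) (2pm,1pm,11am,12pm) (2pm,1pm,12pm,10am) (2pm,1pm,12pm,11am) (2pm,1pm,12pm,12pm) — 6.
Summing: 6 + 6 + 6 = 18.

18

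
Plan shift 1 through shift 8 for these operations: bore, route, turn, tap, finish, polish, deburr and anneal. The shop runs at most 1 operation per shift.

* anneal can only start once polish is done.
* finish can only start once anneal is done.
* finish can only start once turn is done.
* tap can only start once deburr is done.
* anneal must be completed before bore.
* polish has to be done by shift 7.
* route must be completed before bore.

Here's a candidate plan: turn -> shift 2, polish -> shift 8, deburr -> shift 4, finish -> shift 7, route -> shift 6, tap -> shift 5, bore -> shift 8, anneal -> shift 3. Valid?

No. polish has to be done by shift 7 is not satisfied.

anneal can only start once polish is done — violated.
route must be completed before bore — holds.
finish can only start once turn is done — holds.
anneal must be completed before bore — holds.
tap can only start once deburr is done — holds.
finish can only start once anneal is done — holds.
polish has to be done by shift 7 — violated.
The shop runs at most 1 operation per shift — violated.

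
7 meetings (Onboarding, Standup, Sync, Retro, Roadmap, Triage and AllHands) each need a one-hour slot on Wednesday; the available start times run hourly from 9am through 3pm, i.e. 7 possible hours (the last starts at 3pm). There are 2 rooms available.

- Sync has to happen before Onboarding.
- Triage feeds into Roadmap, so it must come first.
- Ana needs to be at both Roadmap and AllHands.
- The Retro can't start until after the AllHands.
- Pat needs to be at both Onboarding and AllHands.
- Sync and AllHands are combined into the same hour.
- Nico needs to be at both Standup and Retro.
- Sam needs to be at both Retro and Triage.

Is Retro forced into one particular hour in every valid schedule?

No

Retro can be 10am (e.g. Roadmap=12pm, Retro=10am, AllHands=9am, Standup=11am, Triage=11am, Sync=9am, Onboarding=10am) or 11am (e.g. Sync in 9am; Triage in 10am; Onboarding in 10am; AllHands in 9am; Standup in 12pm; Retro in 11am; Roadmap in 11am).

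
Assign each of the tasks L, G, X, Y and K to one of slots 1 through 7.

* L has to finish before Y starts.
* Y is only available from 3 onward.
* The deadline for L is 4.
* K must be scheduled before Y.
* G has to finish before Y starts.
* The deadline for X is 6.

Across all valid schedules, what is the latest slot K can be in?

Downstream work caps K at 6.
K at 6 is achievable: X=1, Y=7, G=1, L=1, K=6.

6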